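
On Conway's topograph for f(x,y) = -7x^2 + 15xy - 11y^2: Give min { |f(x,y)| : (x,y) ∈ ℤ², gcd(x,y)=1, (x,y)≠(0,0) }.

translate: b→-1 (≡-15 mod 14), so (7,-15,11)→(7,-1,3)
flip: (7,-1,3)→(3,1,7)
reduced (well bottom): (3,1,7) with a≤c, −a<b≤a
well minimum |f| = |-3| = 3 (negative-definite)

3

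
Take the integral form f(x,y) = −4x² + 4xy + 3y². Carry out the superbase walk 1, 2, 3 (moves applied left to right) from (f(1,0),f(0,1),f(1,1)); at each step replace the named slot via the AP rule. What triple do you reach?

start (-4,3,3) = (f(1,0),f(0,1),f(1,1))
replace slot 1: 2·(3+3) − (-4) = 16 → (16,3,3)
replace slot 2: 2·(16+3) − 3 = 35 → (16,35,3)
replace slot 3: 2·(16+35) − 3 = 99 → (16,35,99)

16,35,99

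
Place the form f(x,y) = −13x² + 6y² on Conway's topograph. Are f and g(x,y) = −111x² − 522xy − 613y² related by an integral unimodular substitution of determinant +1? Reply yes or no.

D₁ = 312, D₂ = 312
river cycle of f (length 4): (6, 12, -7), (-7, 16, 2), (2, 16, -7), (-7, 12, 6)
river cycle of g (length 4): (6, 12, -7), (-7, 16, 2), (2, 16, -7), (-7, 12, 6)
cycles coincide ⇒ equivalent

yes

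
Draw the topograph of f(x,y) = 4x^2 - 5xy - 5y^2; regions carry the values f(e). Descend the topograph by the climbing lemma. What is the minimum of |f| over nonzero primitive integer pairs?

descent: ρ → (-5,5,4)  [lands on river]
river: ρ → (4,3,-6)
river: ρ → (-6,9,1)
river: ρ → (1,9,-6)
river: ρ → (-6,3,4)
river: ρ → (4,5,-5)
closes: descent 1, river 6
min |a| on river = 1

1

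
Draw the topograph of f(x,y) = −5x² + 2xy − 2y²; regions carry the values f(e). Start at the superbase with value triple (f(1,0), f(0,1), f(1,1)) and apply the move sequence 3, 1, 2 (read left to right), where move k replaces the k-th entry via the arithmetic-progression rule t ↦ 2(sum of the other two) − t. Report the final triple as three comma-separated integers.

start (-5,-2,-5) = (f(1,0),f(0,1),f(1,1))
replace slot 3: 2·((-5)+(-2)) − (-5) = -9 → (-5,-2,-9)
replace slot 1: 2·((-2)+(-9)) − (-5) = -17 → (-17,-2,-9)
replace slot 2: 2·((-17)+(-9)) − (-2) = -50 → (-17,-50,-9)

-17,-50,-9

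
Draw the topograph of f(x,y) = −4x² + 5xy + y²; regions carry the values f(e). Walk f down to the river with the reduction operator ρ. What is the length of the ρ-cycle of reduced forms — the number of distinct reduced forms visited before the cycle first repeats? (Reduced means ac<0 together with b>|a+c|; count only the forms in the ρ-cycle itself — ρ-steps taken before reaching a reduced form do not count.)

D = 41, ⌊√D⌋ = 6
river: ρ → (1,5,-4)
river: ρ → (-4,3,2)
river: ρ → (2,5,-2)
river: ρ → (-2,3,4)
river: ρ → (4,5,-1)
river: ρ → (-1,5,4)
river: ρ → (4,3,-2)
river: ρ → (-2,5,2)
river: ρ → (2,3,-4)
river: ρ → (-4,5,1)
ρ-cycle length = 10 (tail of 0 descent steps not counted)

10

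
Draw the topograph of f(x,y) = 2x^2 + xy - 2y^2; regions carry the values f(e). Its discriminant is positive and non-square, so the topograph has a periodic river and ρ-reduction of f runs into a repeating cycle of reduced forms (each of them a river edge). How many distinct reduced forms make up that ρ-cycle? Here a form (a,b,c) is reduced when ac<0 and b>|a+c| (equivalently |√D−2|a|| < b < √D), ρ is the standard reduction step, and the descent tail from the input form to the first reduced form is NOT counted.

D = 17, ⌊√D⌋ = 4
river: ρ → (-2,3,1)
river: ρ → (1,3,-2)
river: ρ → (-2,1,2)
river: ρ → (2,3,-1)
river: ρ → (-1,3,2)
river: ρ → (2,1,-2)
ρ-cycle length = 6 (tail of 0 descent steps not counted)

6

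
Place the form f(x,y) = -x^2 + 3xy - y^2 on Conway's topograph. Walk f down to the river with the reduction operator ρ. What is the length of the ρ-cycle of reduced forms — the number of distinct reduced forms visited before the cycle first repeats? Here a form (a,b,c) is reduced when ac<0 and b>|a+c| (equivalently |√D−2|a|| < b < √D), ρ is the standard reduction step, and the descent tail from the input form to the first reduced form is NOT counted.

D = 5, ⌊√D⌋ = 2
descent: ρ → (-1,1,1)  [lands on river]
river: ρ → (1,1,-1)
ρ-cycle length = 2 (tail of 1 descent step not counted)

2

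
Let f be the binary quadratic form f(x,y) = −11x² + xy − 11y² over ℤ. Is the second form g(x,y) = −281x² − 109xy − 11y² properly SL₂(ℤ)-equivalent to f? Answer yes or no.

D₁ = -483, D₂ = -483
f is negative-definite; reduce −f:
−f: flip: (11,-1,11)→(11,1,11)
−f: reduced (well bottom): (11,1,11) with a≤c, −a<b≤a
flip sign back: reduced form of f is (-11,-1,-11)
g is negative-definite; reduce −g:
−g: flip: (281,109,11)→(11,-109,281)
−g: translate: b→1 (≡-109 mod 22), so (11,-109,281)→(11,1,11)
−g: reduced (well bottom): (11,1,11) with a≤c, −a<b≤a
flip sign back: reduced form of g is (-11,-1,-11)
reduced forms (-11, -1, -11) vs (-11, -1, -11) ⇒ equivalent

yes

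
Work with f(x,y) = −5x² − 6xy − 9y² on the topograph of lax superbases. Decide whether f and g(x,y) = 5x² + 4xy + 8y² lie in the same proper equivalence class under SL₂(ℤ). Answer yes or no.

D₁ = -144, D₂ = -144
f is negative-definite; reduce −f:
−f: translate: b→-4 (≡6 mod 10), so (5,6,9)→(5,-4,8)
−f: reduced (well bottom): (5,-4,8) with a≤c, −a<b≤a
flip sign back: reduced form of f is (-5,4,-8)
g: reduced (well bottom): (5,4,8) with a≤c, −a<b≤a
reduced forms (-5, 4, -8) vs (5, 4, 8) ⇒ inequivalent

no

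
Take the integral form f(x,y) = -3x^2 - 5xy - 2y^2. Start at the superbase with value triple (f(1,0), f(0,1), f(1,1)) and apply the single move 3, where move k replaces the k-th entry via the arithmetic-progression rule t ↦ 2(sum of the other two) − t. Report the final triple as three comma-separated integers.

start (-3,-2,-10) = (f(1,0),f(0,1),f(1,1))
replace slot 3: 2·((-3)+(-2)) − (-10) = 0 → (-3,-2,0)

-3,-2,0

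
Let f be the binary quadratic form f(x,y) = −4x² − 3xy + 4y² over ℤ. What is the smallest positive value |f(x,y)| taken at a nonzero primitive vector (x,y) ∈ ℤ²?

descent: ρ → (4,3,-4)  [lands on river]
river: ρ → (-4,5,3)
river: ρ → (3,7,-2)
river: ρ → (-2,5,6)
river: ρ → (6,7,-1)
river: ρ → (-1,7,6)
river: ρ → (6,5,-2)
river: ρ → (-2,7,3)
river: ρ → (3,5,-4)
river: ρ → (-4,3,4)
river: ρ → (4,5,-3)
river: ρ → (-3,7,2)
river: ρ → (2,5,-6)
river: ρ → (-6,7,1)
river: ρ → (1,7,-6)
river: ρ → (-6,5,2)
river: ρ → (2,7,-3)
river: ρ → (-3,5,4)
closes: descent 1, river 18
min |a| on river = 1

1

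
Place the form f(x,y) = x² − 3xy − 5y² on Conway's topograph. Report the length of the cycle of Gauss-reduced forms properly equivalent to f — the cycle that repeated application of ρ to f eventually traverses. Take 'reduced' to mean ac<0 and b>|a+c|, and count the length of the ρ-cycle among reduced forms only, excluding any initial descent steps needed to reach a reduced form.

D = 29, ⌊√D⌋ = 5
descent: ρ → (-5,3,1)
descent: ρ → (1,5,-1)  [lands on river]
river: ρ → (-1,5,1)
ρ-cycle length = 2 (tail of 2 descent steps not counted)

2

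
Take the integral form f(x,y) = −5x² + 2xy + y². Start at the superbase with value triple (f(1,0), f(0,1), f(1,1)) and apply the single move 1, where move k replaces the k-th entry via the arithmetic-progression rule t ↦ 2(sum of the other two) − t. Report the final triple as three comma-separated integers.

start (-5,1,-2) = (f(1,0),f(0,1),f(1,1))
replace slot 1: 2·(1+(-2)) − (-5) = 3 → (3,1,-2)

3,1,-2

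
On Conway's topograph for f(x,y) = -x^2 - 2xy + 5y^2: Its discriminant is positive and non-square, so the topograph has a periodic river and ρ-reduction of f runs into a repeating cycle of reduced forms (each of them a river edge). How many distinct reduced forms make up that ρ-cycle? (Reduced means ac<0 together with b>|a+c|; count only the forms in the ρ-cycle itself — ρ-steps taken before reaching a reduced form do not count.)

D = 24, ⌊√D⌋ = 4
descent: ρ → (5,2,-1)
descent: ρ → (-1,4,2)  [lands on river]
river: ρ → (2,4,-1)
ρ-cycle length = 2 (tail of 2 descent steps not counted)

2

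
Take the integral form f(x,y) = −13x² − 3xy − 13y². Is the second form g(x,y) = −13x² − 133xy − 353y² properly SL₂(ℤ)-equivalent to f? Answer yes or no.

D₁ = -667, D₂ = -667
f is negative-definite; reduce −f:
−f: reduced (well bottom): (13,3,13) with a≤c, −a<b≤a
flip sign back: reduced form of f is (-13,-3,-13)
g is negative-definite; reduce −g:
−g: translate: b→3 (≡133 mod 26), so (13,133,353)→(13,3,13)
−g: reduced (well bottom): (13,3,13) with a≤c, −a<b≤a
flip sign back: reduced form of g is (-13,-3,-13)
reduced forms (-13, -3, -13) vs (-13, -3, -13) ⇒ equivalent

yes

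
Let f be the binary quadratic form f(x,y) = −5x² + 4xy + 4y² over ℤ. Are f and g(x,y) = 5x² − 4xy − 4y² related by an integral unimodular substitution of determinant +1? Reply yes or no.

D₁ = 96, D₂ = 96
river cycle of f (length 4): (4, 4, -5), (-5, 6, 3), (3, 6, -5), (-5, 4, 4)
river cycle of g (length 4): (-4, 4, 5), (5, 6, -3), (-3, 6, 5), (5, 4, -4)
cycles differ ⇒ inequivalent

no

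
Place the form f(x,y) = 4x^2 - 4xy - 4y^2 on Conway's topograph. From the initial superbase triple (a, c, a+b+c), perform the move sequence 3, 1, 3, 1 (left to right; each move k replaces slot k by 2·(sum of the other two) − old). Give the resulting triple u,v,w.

start (4,-4,-4) = (f(1,0),f(0,1),f(1,1))
replace slot 3: 2·(4+(-4)) − (-4) = 4 → (4,-4,4)
replace slot 1: 2·((-4)+4) − 4 = -4 → (-4,-4,4)
replace slot 3: 2·((-4)+(-4)) − 4 = -20 → (-4,-4,-20)
replace slot 1: 2·((-4)+(-20)) − (-4) = -44 → (-44,-4,-20)

-44,-4,-20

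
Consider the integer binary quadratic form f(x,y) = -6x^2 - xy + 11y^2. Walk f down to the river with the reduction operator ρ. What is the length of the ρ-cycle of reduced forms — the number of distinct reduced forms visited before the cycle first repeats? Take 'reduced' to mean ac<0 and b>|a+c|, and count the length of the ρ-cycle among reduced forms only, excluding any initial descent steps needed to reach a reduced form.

D = 265, ⌊√D⌋ = 16
descent: ρ → (11,1,-6)
descent: ρ → (-6,11,6)  [lands on river]
river: ρ → (6,13,-4)
river: ρ → (-4,11,9)
river: ρ → (9,7,-6)
river: ρ → (-6,5,10)
river: ρ → (10,15,-1)
river: ρ → (-1,15,10)
river: ρ → (10,5,-6)
river: ρ → (-6,7,9)
river: ρ → (9,11,-4)
river: ρ → (-4,13,6)
river: ρ → (6,11,-6)
river: ρ → (-6,13,4)
river: ρ → (4,11,-9)
river: ρ → (-9,7,6)
river: ρ → (6,5,-10)
river: ρ → (-10,15,1)
river: ρ → (1,15,-10)
river: ρ → (-10,5,6)
river: ρ → (6,7,-9)
river: ρ → (-9,11,4)
river: ρ → (4,13,-6)
ρ-cycle length = 22 (tail of 2 descent steps not counted)

22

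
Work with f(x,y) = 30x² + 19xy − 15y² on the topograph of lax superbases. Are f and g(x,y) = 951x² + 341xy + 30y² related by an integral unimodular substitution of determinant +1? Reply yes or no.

D₁ = 2161, D₂ = 2161
river cycle of f (length 146): (-15, 41, 8), (8, 39, -20), (-20, 41, 6), (6, 43, -13), (-13, 35, 18), (18, 37, -11), (-11, 29, 30), (30, 31, -10), (-10, 29, 33), (33, 37, -6), … (136 more)
river cycle of g (length 146): (30, 19, -15), (-15, 41, 8), (8, 39, -20), (-20, 41, 6), (6, 43, -13), (-13, 35, 18), (18, 37, -11), (-11, 29, 30), (30, 31, -10), (-10, 29, 33), … (136 more)
cycles coincide ⇒ equivalent

yes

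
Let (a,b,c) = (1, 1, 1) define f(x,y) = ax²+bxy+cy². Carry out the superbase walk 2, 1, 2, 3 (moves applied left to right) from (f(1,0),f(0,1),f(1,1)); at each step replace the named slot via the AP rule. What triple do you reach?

start (1,1,3) = (f(1,0),f(0,1),f(1,1))
replace slot 2: 2·(1+3) − 1 = 7 → (1,7,3)
replace slot 1: 2·(7+3) − 1 = 19 → (19,7,3)
replace slot 2: 2·(19+3) − 7 = 37 → (19,37,3)
replace slot 3: 2·(19+37) − 3 = 109 → (19,37,109)

19,37,109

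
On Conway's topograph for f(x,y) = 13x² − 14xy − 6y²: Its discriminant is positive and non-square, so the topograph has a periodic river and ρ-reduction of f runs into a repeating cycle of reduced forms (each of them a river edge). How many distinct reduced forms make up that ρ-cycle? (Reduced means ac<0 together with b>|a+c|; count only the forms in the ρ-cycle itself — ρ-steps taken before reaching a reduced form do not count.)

D = 508, ⌊√D⌋ = 22
descent: ρ → (-6,14,13)  [lands on river]
river: ρ → (13,12,-7)
river: ρ → (-7,16,9)
river: ρ → (9,20,-3)
river: ρ → (-3,22,2)
river: ρ → (2,22,-3)
river: ρ → (-3,20,9)
river: ρ → (9,16,-7)
river: ρ → (-7,12,13)
river: ρ → (13,14,-6)
river: ρ → (-6,22,1)
river: ρ → (1,22,-6)
ρ-cycle length = 12 (tail of 1 descent step not counted)

12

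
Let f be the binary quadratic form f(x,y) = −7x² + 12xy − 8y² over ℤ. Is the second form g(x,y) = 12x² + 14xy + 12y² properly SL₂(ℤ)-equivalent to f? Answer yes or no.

D₁ = -80, D₂ = -380
discriminants differ ⇒ not SL₂(ℤ)-equivalent

no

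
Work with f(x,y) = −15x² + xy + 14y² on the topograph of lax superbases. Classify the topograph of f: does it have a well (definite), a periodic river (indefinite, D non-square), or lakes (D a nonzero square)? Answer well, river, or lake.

D = b²−4ac = 1² − 4·(-15)·14 = 841
D = 29² is a perfect square ⇒ form factors over ℤ ⇒ lakes

lake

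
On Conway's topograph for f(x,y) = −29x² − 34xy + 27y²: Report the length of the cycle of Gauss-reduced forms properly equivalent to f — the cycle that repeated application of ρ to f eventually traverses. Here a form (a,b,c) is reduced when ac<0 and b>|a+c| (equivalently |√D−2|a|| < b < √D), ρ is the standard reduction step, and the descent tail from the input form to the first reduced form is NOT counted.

D = 4288, ⌊√D⌋ = 65
descent: ρ → (27,34,-29)  [lands on river]
river: ρ → (-29,24,32)
river: ρ → (32,40,-21)
river: ρ → (-21,44,28)
river: ρ → (28,12,-37)
river: ρ → (-37,62,3)
river: ρ → (3,64,-16)
river: ρ → (-16,64,3)
river: ρ → (3,62,-37)
river: ρ → (-37,12,28)
river: ρ → (28,44,-21)
river: ρ → (-21,40,32)
river: ρ → (32,24,-29)
river: ρ → (-29,34,27)
river: ρ → (27,20,-36)
river: ρ → (-36,52,11)
river: ρ → (11,58,-21)
river: ρ → (-21,26,43)
river: ρ → (43,60,-4)
river: ρ → (-4,60,43)
river: ρ → (43,26,-21)
river: ρ → (-21,58,11)
river: ρ → (11,52,-36)
river: ρ → (-36,20,27)
ρ-cycle length = 24 (tail of 1 descent step not counted)

24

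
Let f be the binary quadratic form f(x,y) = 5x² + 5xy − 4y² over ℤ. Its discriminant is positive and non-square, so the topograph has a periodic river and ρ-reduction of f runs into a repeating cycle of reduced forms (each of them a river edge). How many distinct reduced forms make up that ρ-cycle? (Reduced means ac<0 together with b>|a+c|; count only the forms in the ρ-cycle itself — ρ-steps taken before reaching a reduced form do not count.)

D = 105, ⌊√D⌋ = 10
river: ρ → (-4,3,6)
river: ρ → (6,9,-1)
river: ρ → (-1,9,6)
river: ρ → (6,3,-4)
river: ρ → (-4,5,5)
river: ρ → (5,5,-4)
ρ-cycle length = 6 (tail of 0 descent steps not counted)

6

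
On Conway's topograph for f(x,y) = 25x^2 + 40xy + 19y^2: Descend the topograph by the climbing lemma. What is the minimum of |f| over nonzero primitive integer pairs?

translate: b→-10 (≡40 mod 50), so (25,40,19)→(25,-10,4)
flip: (25,-10,4)→(4,10,25)
translate: b→2 (≡10 mod 8), so (4,10,25)→(4,2,19)
reduced (well bottom): (4,2,19) with a≤c, −a<b≤a
well minimum = a = 4

4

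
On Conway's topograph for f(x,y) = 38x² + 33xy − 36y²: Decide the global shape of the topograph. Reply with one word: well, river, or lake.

D = b²−4ac = 33² − 4·38·(-36) = 6561
D = 81² is a perfect square ⇒ form factors over ℤ ⇒ lakes

lake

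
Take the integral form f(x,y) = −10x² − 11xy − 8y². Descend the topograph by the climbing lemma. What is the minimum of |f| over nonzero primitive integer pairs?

translate: b→-9 (≡11 mod 20), so (10,11,8)→(10,-9,7)
flip: (10,-9,7)→(7,9,10)
translate: b→-5 (≡9 mod 14), so (7,9,10)→(7,-5,8)
reduced (well bottom): (7,-5,8) with a≤c, −a<b≤a
well minimum |f| = |-7| = 7 (negative-definite)

7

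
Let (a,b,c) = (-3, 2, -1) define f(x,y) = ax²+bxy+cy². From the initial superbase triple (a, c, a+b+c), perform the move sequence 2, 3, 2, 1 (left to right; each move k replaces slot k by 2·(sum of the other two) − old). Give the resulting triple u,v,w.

start (-3,-1,-2) = (f(1,0),f(0,1),f(1,1))
replace slot 2: 2·((-3)+(-2)) − (-1) = -9 → (-3,-9,-2)
replace slot 3: 2·((-3)+(-9)) − (-2) = -22 → (-3,-9,-22)
replace slot 2: 2·((-3)+(-22)) − (-9) = -41 → (-3,-41,-22)
replace slot 1: 2·((-41)+(-22)) − (-3) = -123 → (-123,-41,-22)

-123,-41,-22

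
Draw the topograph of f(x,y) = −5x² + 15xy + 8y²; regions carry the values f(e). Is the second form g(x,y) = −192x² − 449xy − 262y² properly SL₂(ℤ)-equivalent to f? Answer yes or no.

D₁ = 385, D₂ = 385
river cycle of f (length 10): (8, 17, -3), (-3, 19, 2), (2, 17, -12), (-12, 7, 7), (7, 7, -12), (-12, 17, 2), (2, 19, -3), (-3, 17, 8), (8, 15, -5), (-5, 15, 8)
river cycle of g (length 10): (-5, 15, 8), (8, 17, -3), (-3, 19, 2), (2, 17, -12), (-12, 7, 7), (7, 7, -12), (-12, 17, 2), (2, 19, -3), (-3, 17, 8), (8, 15, -5)
cycles coincide ⇒ equivalent

yes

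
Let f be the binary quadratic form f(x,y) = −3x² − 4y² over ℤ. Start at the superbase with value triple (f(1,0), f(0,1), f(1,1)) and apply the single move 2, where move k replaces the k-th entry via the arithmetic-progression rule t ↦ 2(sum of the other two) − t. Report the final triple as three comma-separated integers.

start (-3,-4,-7) = (f(1,0),f(0,1),f(1,1))
replace slot 2: 2·((-3)+(-7)) − (-4) = -16 → (-3,-16,-7)

-3,-16,-7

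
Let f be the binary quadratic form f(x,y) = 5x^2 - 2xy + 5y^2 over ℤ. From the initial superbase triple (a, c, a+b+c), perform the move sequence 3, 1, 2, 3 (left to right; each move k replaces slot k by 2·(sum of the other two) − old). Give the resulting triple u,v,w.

start (5,5,8) = (f(1,0),f(0,1),f(1,1))
replace slot 3: 2·(5+5) − 8 = 12 → (5,5,12)
replace slot 1: 2·(5+12) − 5 = 29 → (29,5,12)
replace slot 2: 2·(29+12) − 5 = 77 → (29,77,12)
replace slot 3: 2·(29+77) − 12 = 200 → (29,77,200)

29,77,200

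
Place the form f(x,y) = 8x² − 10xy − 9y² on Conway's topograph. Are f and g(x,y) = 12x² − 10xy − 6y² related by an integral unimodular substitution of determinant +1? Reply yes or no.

D₁ = 388, D₂ = 388
river cycle of f (length 22): (-9, 10, 8), (8, 6, -11), (-11, 16, 3), (3, 14, -16), (-16, 18, 1), (1, 18, -16), (-16, 14, 3), (3, 16, -11), (-11, 6, 8), (8, 10, -9), … (12 more)
river cycle of g (length 18): (-6, 10, 12), (12, 14, -4), (-4, 18, 4), (4, 14, -12), (-12, 10, 6), (6, 14, -8), (-8, 18, 2), (2, 18, -8), (-8, 14, 6), (6, 10, -12), … (8 more)
cycles differ ⇒ inequivalent

no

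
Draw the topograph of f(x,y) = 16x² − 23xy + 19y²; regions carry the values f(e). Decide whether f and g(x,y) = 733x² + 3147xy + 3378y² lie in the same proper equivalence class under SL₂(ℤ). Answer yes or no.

D₁ = -687, D₂ = -687
f: translate: b→9 (≡-23 mod 32), so (16,-23,19)→(16,9,12)
f: flip: (16,9,12)→(12,-9,16)
f: reduced (well bottom): (12,-9,16) with a≤c, −a<b≤a
g: translate: b→215 (≡3147 mod 1466), so (733,3147,3378)→(733,215,16)
g: flip: (733,215,16)→(16,-215,733)
g: translate: b→9 (≡-215 mod 32), so (16,-215,733)→(16,9,12)
g: flip: (16,9,12)→(12,-9,16)
g: reduced (well bottom): (12,-9,16) with a≤c, −a<b≤a
reduced forms (12, -9, 16) vs (12, -9, 16) ⇒ equivalent

yes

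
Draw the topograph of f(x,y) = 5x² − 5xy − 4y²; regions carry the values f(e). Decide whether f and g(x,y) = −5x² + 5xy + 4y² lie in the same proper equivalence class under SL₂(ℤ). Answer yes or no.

D₁ = 105, D₂ = 105
river cycle of f (length 6): (-4, 5, 5), (5, 5, -4), (-4, 3, 6), (6, 9, -1), (-1, 9, 6), (6, 3, -4)
river cycle of g (length 6): (4, 3, -6), (-6, 9, 1), (1, 9, -6), (-6, 3, 4), (4, 5, -5), (-5, 5, 4)
cycles differ ⇒ inequivalent

no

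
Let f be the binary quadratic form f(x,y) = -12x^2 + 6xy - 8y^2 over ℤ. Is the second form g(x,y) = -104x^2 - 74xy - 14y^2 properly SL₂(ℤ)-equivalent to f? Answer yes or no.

D₁ = -348, D₂ = -348
f is negative-definite; reduce −f:
−f: flip: (12,-6,8)→(8,6,12)
−f: reduced (well bottom): (8,6,12) with a≤c, −a<b≤a
flip sign back: reduced form of f is (-8,-6,-12)
g is negative-definite; reduce −g:
−g: flip: (104,74,14)→(14,-74,104)
−g: translate: b→10 (≡-74 mod 28), so (14,-74,104)→(14,10,8)
−g: flip: (14,10,8)→(8,-10,14)
−g: translate: b→6 (≡-10 mod 16), so (8,-10,14)→(8,6,12)
−g: reduced (well bottom): (8,6,12) with a≤c, −a<b≤a
flip sign back: reduced form of g is (-8,-6,-12)
reduced forms (-8, -6, -12) vs (-8, -6, -12) ⇒ equivalent

yes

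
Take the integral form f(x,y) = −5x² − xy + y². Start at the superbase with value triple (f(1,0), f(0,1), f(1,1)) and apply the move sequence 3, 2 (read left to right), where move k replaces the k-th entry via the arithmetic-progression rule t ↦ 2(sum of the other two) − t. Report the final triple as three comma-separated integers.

start (-5,1,-5) = (f(1,0),f(0,1),f(1,1))
replace slot 3: 2·((-5)+1) − (-5) = -3 → (-5,1,-3)
replace slot 2: 2·((-5)+(-3)) − 1 = -17 → (-5,-17,-3)

-5,-17,-3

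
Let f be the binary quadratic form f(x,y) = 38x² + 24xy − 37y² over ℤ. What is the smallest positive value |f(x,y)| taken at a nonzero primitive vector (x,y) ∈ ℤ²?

river: ρ → (-37,50,25)
river: ρ → (25,50,-37)
river: ρ → (-37,24,38)
river: ρ → (38,52,-23)
river: ρ → (-23,40,50)
river: ρ → (50,60,-13)
river: ρ → (-13,70,25)
river: ρ → (25,30,-53)
river: ρ → (-53,76,2)
river: ρ → (2,76,-53)
river: ρ → (-53,30,25)
river: ρ → (25,70,-13)
river: ρ → (-13,60,50)
river: ρ → (50,40,-23)
river: ρ → (-23,52,38)
river: ρ → (38,24,-37)
closes: descent 0, river 16
min |a| on river = 2

2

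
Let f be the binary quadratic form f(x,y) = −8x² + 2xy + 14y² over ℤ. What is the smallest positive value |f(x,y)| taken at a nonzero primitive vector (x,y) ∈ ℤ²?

descent: ρ → (14,-2,-8)
descent: ρ → (-8,18,4)  [lands on river]
river: ρ → (4,14,-16)
river: ρ → (-16,18,2)
river: ρ → (2,18,-16)
river: ρ → (-16,14,4)
river: ρ → (4,18,-8)
river: ρ → (-8,14,8)
river: ρ → (8,18,-4)
river: ρ → (-4,14,16)
river: ρ → (16,18,-2)
river: ρ → (-2,18,16)
river: ρ → (16,14,-4)
river: ρ → (-4,18,8)
river: ρ → (8,14,-8)
closes: descent 2, river 14
min |a| on river = 2

2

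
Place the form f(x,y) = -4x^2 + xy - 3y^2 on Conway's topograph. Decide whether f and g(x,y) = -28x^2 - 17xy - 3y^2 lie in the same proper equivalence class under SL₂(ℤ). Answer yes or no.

D₁ = -47, D₂ = -47
f is negative-definite; reduce −f:
−f: flip: (4,-1,3)→(3,1,4)
−f: reduced (well bottom): (3,1,4) with a≤c, −a<b≤a
flip sign back: reduced form of f is (-3,-1,-4)
g is negative-definite; reduce −g:
−g: flip: (28,17,3)→(3,-17,28)
−g: translate: b→1 (≡-17 mod 6), so (3,-17,28)→(3,1,4)
−g: reduced (well bottom): (3,1,4) with a≤c, −a<b≤a
flip sign back: reduced form of g is (-3,-1,-4)
reduced forms (-3, -1, -4) vs (-3, -1, -4) ⇒ equivalent

yes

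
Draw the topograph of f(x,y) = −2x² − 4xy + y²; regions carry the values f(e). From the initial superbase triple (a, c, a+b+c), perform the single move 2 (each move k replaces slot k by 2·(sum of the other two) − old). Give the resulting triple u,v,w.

start (-2,1,-5) = (f(1,0),f(0,1),f(1,1))
replace slot 2: 2·((-2)+(-5)) − 1 = -15 → (-2,-15,-5)

-2,-15,-5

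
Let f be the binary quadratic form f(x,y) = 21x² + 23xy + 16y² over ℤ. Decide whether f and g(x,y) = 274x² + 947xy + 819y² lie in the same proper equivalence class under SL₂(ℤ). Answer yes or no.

D₁ = -815, D₂ = -815
f: translate: b→-19 (≡23 mod 42), so (21,23,16)→(21,-19,14)
f: flip: (21,-19,14)→(14,19,21)
f: translate: b→-9 (≡19 mod 28), so (14,19,21)→(14,-9,16)
f: reduced (well bottom): (14,-9,16) with a≤c, −a<b≤a
g: translate: b→-149 (≡947 mod 548), so (274,947,819)→(274,-149,21)
g: flip: (274,-149,21)→(21,149,274)
g: translate: b→-19 (≡149 mod 42), so (21,149,274)→(21,-19,14)
g: flip: (21,-19,14)→(14,19,21)
g: translate: b→-9 (≡19 mod 28), so (14,19,21)→(14,-9,16)
g: reduced (well bottom): (14,-9,16) with a≤c, −a<b≤a
reduced forms (14, -9, 16) vs (14, -9, 16) ⇒ equivalent

yes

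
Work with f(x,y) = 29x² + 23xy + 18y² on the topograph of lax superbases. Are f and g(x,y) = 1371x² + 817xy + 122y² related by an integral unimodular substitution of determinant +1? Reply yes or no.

D₁ = -1559, D₂ = -1559
f: flip: (29,23,18)→(18,-23,29)
f: translate: b→13 (≡-23 mod 36), so (18,-23,29)→(18,13,24)
f: reduced (well bottom): (18,13,24) with a≤c, −a<b≤a
g: flip: (1371,817,122)→(122,-817,1371)
g: translate: b→-85 (≡-817 mod 244), so (122,-817,1371)→(122,-85,18)
g: flip: (122,-85,18)→(18,85,122)
g: translate: b→13 (≡85 mod 36), so (18,85,122)→(18,13,24)
g: reduced (well bottom): (18,13,24) with a≤c, −a<b≤a
reduced forms (18, 13, 24) vs (18, 13, 24) ⇒ equivalent

yes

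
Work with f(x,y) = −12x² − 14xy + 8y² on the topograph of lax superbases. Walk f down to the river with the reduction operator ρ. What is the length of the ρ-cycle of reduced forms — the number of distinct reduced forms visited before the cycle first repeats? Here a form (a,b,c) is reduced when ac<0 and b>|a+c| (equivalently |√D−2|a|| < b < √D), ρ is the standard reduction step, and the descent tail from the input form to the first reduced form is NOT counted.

D = 580, ⌊√D⌋ = 24
descent: ρ → (8,14,-12)  [lands on river]
river: ρ → (-12,10,10)
river: ρ → (10,10,-12)
river: ρ → (-12,14,8)
river: ρ → (8,18,-8)
river: ρ → (-8,14,12)
river: ρ → (12,10,-10)
river: ρ → (-10,10,12)
river: ρ → (12,14,-8)
river: ρ → (-8,18,8)
ρ-cycle length = 10 (tail of 1 descent step not counted)

10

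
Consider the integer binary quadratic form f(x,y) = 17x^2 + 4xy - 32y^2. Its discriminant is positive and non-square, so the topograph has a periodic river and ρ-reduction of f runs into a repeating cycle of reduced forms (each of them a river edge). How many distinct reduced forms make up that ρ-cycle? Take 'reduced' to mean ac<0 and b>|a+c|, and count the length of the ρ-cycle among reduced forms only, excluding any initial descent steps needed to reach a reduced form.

D = 2192, ⌊√D⌋ = 46
descent: ρ → (-32,-4,17)
descent: ρ → (17,38,-11)  [lands on river]
river: ρ → (-11,28,32)
river: ρ → (32,36,-7)
river: ρ → (-7,34,37)
river: ρ → (37,40,-4)
river: ρ → (-4,40,37)
river: ρ → (37,34,-7)
river: ρ → (-7,36,32)
river: ρ → (32,28,-11)
river: ρ → (-11,38,17)
river: ρ → (17,30,-19)
river: ρ → (-19,46,1)
river: ρ → (1,46,-19)
river: ρ → (-19,30,17)
ρ-cycle length = 14 (tail of 2 descent steps not counted)

14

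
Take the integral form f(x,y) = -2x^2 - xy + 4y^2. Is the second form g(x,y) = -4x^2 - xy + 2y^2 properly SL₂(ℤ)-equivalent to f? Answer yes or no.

D₁ = 33, D₂ = 33
river cycle of f (length 4): (-2, 3, 3), (3, 3, -2), (-2, 5, 1), (1, 5, -2)
river cycle of g (length 4): (2, 5, -1), (-1, 5, 2), (2, 3, -3), (-3, 3, 2)
cycles differ ⇒ inequivalent

no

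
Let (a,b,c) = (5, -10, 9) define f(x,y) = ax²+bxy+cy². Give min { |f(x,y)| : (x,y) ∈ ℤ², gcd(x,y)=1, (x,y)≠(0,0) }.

translate: b→0 (≡-10 mod 10), so (5,-10,9)→(5,0,4)
flip: (5,0,4)→(4,0,5)
reduced (well bottom): (4,0,5) with a≤c, −a<b≤a
well minimum = a = 4

4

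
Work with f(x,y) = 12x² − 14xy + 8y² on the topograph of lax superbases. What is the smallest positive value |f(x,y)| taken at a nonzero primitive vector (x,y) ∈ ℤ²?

translate: b→10 (≡-14 mod 24), so (12,-14,8)→(12,10,6)
flip: (12,10,6)→(6,-10,12)
translate: b→2 (≡-10 mod 12), so (6,-10,12)→(6,2,8)
reduced (well bottom): (6,2,8) with a≤c, −a<b≤a
well minimum = a = 6

6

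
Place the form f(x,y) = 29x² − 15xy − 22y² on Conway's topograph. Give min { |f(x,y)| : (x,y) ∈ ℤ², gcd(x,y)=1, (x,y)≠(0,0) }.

descent: ρ → (-22,15,29)  [lands on river]
river: ρ → (29,43,-8)
river: ρ → (-8,37,44)
river: ρ → (44,51,-1)
river: ρ → (-1,51,44)
river: ρ → (44,37,-8)
river: ρ → (-8,43,29)
river: ρ → (29,15,-22)
river: ρ → (-22,29,22)
river: ρ → (22,15,-29)
river: ρ → (-29,43,8)
river: ρ → (8,37,-44)
river: ρ → (-44,51,1)
river: ρ → (1,51,-44)
river: ρ → (-44,37,8)
river: ρ → (8,43,-29)
river: ρ → (-29,15,22)
river: ρ → (22,29,-22)
closes: descent 1, river 18
min |a| on river = 1

1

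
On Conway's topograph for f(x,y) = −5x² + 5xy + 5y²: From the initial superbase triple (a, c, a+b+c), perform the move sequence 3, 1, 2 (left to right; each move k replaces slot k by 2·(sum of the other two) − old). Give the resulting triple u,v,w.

start (-5,5,5) = (f(1,0),f(0,1),f(1,1))
replace slot 3: 2·((-5)+5) − 5 = -5 → (-5,5,-5)
replace slot 1: 2·(5+(-5)) − (-5) = 5 → (5,5,-5)
replace slot 2: 2·(5+(-5)) − 5 = -5 → (5,-5,-5)

5,-5,-5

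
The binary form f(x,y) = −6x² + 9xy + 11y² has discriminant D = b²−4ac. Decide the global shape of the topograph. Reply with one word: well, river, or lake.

D = b²−4ac = 9² − 4·(-6)·11 = 345
D > 0 non-square ⇒ indefinite ⇒ periodic river

river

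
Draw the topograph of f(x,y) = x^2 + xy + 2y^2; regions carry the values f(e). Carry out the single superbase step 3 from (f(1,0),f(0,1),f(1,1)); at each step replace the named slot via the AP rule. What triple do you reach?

start (1,2,4) = (f(1,0),f(0,1),f(1,1))
replace slot 3: 2·(1+2) − 4 = 2 → (1,2,2)

1,2,2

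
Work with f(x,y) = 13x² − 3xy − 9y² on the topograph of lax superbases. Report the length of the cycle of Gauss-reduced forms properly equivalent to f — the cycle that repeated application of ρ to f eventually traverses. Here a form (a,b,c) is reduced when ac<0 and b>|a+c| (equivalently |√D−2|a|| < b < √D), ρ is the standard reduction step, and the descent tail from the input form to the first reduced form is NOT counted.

D = 477, ⌊√D⌋ = 21
descent: ρ → (-9,21,1)  [lands on river]
river: ρ → (1,21,-9)
river: ρ → (-9,15,7)
river: ρ → (7,13,-11)
river: ρ → (-11,9,9)
river: ρ → (9,9,-11)
river: ρ → (-11,13,7)
river: ρ → (7,15,-9)
ρ-cycle length = 8 (tail of 1 descent step not counted)

8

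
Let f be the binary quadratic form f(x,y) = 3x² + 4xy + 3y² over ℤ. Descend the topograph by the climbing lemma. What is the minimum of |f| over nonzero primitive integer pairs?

translate: b→-2 (≡4 mod 6), so (3,4,3)→(3,-2,2)
flip: (3,-2,2)→(2,2,3)
reduced (well bottom): (2,2,3) with a≤c, −a<b≤a
well minimum = a = 2

2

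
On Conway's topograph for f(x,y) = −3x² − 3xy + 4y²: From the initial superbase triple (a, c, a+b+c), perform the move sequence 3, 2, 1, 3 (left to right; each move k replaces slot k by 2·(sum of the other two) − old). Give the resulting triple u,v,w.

start (-3,4,-2) = (f(1,0),f(0,1),f(1,1))
replace slot 3: 2·((-3)+4) − (-2) = 4 → (-3,4,4)
replace slot 2: 2·((-3)+4) − 4 = -2 → (-3,-2,4)
replace slot 1: 2·((-2)+4) − (-3) = 7 → (7,-2,4)
replace slot 3: 2·(7+(-2)) − 4 = 6 → (7,-2,6)

7,-2,6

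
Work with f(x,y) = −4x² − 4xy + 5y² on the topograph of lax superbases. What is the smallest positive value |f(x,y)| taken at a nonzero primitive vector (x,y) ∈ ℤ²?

descent: ρ → (5,4,-4)  [lands on river]
river: ρ → (-4,4,5)
river: ρ → (5,6,-3)
river: ρ → (-3,6,5)
closes: descent 1, river 4
min |a| on river = 3

3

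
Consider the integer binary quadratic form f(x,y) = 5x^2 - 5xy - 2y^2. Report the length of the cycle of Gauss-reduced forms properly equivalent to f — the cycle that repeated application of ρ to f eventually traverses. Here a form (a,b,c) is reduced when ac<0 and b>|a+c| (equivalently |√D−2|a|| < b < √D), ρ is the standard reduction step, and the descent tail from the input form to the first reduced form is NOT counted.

D = 65, ⌊√D⌋ = 8
descent: ρ → (-2,5,5)  [lands on river]
river: ρ → (5,5,-2)
river: ρ → (-2,7,2)
river: ρ → (2,5,-5)
river: ρ → (-5,5,2)
river: ρ → (2,7,-2)
ρ-cycle length = 6 (tail of 1 descent step not counted)

6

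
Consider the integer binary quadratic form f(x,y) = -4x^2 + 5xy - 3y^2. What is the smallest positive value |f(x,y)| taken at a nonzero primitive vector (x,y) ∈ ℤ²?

translate: b→3 (≡-5 mod 8), so (4,-5,3)→(4,3,2)
flip: (4,3,2)→(2,-3,4)
translate: b→1 (≡-3 mod 4), so (2,-3,4)→(2,1,3)
reduced (well bottom): (2,1,3) with a≤c, −a<b≤a
well minimum |f| = |-2| = 2 (negative-definite)

2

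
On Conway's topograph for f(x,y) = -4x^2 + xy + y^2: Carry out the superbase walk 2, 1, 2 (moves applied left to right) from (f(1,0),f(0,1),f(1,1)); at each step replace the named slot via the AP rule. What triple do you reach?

start (-4,1,-2) = (f(1,0),f(0,1),f(1,1))
replace slot 2: 2·((-4)+(-2)) − 1 = -13 → (-4,-13,-2)
replace slot 1: 2·((-13)+(-2)) − (-4) = -26 → (-26,-13,-2)
replace slot 2: 2·((-26)+(-2)) − (-13) = -43 → (-26,-43,-2)

-26,-43,-2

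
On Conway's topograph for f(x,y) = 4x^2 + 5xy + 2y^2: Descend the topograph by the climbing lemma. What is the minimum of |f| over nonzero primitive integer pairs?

translate: b→-3 (≡5 mod 8), so (4,5,2)→(4,-3,1)
flip: (4,-3,1)→(1,3,4)
translate: b→1 (≡3 mod 2), so (1,3,4)→(1,1,2)
reduced (well bottom): (1,1,2) with a≤c, −a<b≤a
well minimum = a = 1

1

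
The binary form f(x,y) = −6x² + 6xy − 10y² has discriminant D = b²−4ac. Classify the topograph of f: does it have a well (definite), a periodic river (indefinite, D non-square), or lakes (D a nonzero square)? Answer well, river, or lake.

D = b²−4ac = 6² − 4·(-6)·(-10) = -204
D < 0 ⇒ definite ⇒ every region one sign ⇒ single well

well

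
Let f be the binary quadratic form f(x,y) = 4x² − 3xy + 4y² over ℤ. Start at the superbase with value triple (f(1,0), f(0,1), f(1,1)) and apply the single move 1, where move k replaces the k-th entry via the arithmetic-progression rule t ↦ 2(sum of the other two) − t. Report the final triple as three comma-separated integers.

start (4,4,5) = (f(1,0),f(0,1),f(1,1))
replace slot 1: 2·(4+5) − 4 = 14 → (14,4,5)

14,4,5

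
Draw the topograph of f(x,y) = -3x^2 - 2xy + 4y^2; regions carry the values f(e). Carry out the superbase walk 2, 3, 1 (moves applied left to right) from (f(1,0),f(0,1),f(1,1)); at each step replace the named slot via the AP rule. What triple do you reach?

start (-3,4,-1) = (f(1,0),f(0,1),f(1,1))
replace slot 2: 2·((-3)+(-1)) − 4 = -12 → (-3,-12,-1)
replace slot 3: 2·((-3)+(-12)) − (-1) = -29 → (-3,-12,-29)
replace slot 1: 2·((-12)+(-29)) − (-3) = -79 → (-79,-12,-29)

-79,-12,-29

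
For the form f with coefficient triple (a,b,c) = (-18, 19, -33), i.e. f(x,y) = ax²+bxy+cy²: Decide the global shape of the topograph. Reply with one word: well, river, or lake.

D = b²−4ac = 19² − 4·(-18)·(-33) = -2015
D < 0 ⇒ definite ⇒ every region one sign ⇒ single well

well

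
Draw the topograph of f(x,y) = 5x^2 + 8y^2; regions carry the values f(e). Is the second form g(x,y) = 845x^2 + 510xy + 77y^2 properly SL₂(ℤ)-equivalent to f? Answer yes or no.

D₁ = -160, D₂ = -160
f: reduced (well bottom): (5,0,8) with a≤c, −a<b≤a
g: flip: (845,510,77)→(77,-510,845)
g: translate: b→-48 (≡-510 mod 154), so (77,-510,845)→(77,-48,8)
g: flip: (77,-48,8)→(8,48,77)
g: translate: b→0 (≡48 mod 16), so (8,48,77)→(8,0,5)
g: flip: (8,0,5)→(5,0,8)
g: reduced (well bottom): (5,0,8) with a≤c, −a<b≤a
reduced forms (5, 0, 8) vs (5, 0, 8) ⇒ equivalent

yes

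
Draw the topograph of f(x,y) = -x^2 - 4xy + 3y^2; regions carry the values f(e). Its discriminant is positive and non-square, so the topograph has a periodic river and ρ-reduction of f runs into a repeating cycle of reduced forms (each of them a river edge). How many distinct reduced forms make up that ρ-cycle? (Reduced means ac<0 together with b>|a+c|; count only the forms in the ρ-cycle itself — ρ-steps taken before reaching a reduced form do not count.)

D = 28, ⌊√D⌋ = 5
descent: ρ → (3,4,-1)  [lands on river]
river: ρ → (-1,4,3)
river: ρ → (3,2,-2)
river: ρ → (-2,2,3)
ρ-cycle length = 4 (tail of 1 descent step not counted)

4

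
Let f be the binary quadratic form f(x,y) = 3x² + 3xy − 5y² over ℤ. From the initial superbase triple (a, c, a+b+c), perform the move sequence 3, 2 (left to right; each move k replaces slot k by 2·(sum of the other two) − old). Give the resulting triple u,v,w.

start (3,-5,1) = (f(1,0),f(0,1),f(1,1))
replace slot 3: 2·(3+(-5)) − 1 = -5 → (3,-5,-5)
replace slot 2: 2·(3+(-5)) − (-5) = 1 → (3,1,-5)

3,1,-5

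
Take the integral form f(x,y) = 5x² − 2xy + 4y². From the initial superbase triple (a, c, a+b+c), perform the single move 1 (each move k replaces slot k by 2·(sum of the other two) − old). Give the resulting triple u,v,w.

start (5,4,7) = (f(1,0),f(0,1),f(1,1))
replace slot 1: 2·(4+7) − 5 = 17 → (17,4,7)

17,4,7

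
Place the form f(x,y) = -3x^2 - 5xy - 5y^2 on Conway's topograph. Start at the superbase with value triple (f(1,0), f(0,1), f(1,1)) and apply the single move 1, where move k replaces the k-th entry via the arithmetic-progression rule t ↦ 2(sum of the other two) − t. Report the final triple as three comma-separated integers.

start (-3,-5,-13) = (f(1,0),f(0,1),f(1,1))
replace slot 1: 2·((-5)+(-13)) − (-3) = -33 → (-33,-5,-13)

-33,-5,-13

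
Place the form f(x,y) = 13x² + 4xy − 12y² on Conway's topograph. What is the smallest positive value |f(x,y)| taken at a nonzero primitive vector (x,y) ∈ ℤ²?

river: ρ → (-12,20,5)
river: ρ → (5,20,-12)
river: ρ → (-12,4,13)
river: ρ → (13,22,-3)
river: ρ → (-3,20,20)
river: ρ → (20,20,-3)
river: ρ → (-3,22,13)
river: ρ → (13,4,-12)
closes: descent 0, river 8
min |a| on river = 3

3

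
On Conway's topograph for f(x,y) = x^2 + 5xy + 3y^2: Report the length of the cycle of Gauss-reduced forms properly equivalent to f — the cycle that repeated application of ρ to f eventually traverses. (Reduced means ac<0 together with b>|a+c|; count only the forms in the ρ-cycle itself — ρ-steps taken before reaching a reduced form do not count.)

D = 13, ⌊√D⌋ = 3
descent: ρ → (3,1,-1)
descent: ρ → (-1,3,1)  [lands on river]
river: ρ → (1,3,-1)
ρ-cycle length = 2 (tail of 2 descent steps not counted)

2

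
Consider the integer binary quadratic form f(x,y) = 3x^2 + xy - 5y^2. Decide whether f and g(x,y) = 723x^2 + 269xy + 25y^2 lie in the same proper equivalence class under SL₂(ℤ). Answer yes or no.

D₁ = 61, D₂ = 61
river cycle of f (length 6): (3, 7, -1), (-1, 7, 3), (3, 5, -3), (-3, 7, 1), (1, 7, -3), (-3, 5, 3)
river cycle of g (length 6): (3, 7, -1), (-1, 7, 3), (3, 5, -3), (-3, 7, 1), (1, 7, -3), (-3, 5, 3)
cycles coincide ⇒ equivalent

yes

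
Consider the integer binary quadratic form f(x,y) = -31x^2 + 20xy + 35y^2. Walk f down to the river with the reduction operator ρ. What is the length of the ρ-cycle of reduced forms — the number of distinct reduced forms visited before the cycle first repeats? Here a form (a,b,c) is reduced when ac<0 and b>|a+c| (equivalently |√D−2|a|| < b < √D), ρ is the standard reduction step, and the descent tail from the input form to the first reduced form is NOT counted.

D = 4740, ⌊√D⌋ = 68
river: ρ → (35,50,-16)
river: ρ → (-16,46,41)
river: ρ → (41,36,-21)
river: ρ → (-21,48,29)
river: ρ → (29,68,-1)
river: ρ → (-1,68,29)
river: ρ → (29,48,-21)
river: ρ → (-21,36,41)
river: ρ → (41,46,-16)
river: ρ → (-16,50,35)
river: ρ → (35,20,-31)
river: ρ → (-31,42,24)
river: ρ → (24,54,-19)
river: ρ → (-19,60,15)
river: ρ → (15,60,-19)
river: ρ → (-19,54,24)
river: ρ → (24,42,-31)
river: ρ → (-31,20,35)
ρ-cycle length = 18 (tail of 0 descent steps not counted)

18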